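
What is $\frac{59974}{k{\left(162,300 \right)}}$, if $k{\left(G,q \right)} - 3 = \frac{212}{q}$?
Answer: $\frac{2249025}{139} \approx 16180.0$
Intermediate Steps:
$k{\left(G,q \right)} = 3 + \frac{212}{q}$
$\frac{59974}{k{\left(162,300 \right)}} = \frac{59974}{3 + \frac{212}{300}} = \frac{59974}{3 + 212 \cdot \frac{1}{300}} = \frac{59974}{3 + \frac{53}{75}} = \frac{59974}{\frac{278}{75}} = 59974 \cdot \frac{75}{278} = \frac{2249025}{139}$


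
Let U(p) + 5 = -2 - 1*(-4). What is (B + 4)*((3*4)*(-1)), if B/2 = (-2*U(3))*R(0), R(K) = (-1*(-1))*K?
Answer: -48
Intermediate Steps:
U(p) = -3 (U(p) = -5 + (-2 - 1*(-4)) = -5 + (-2 + 4) = -5 + 2 = -3)
R(K) = K (R(K) = 1*K = K)
B = 0 (B = 2*(-2*(-3)*0) = 2*(6*0) = 2*0 = 0)
(B + 4)*((3*4)*(-1)) = (0 + 4)*((3*4)*(-1)) = 4*(12*(-1)) = 4*(-12) = -48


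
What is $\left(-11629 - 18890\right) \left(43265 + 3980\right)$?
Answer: $-1441870155$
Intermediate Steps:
$\left(-11629 - 18890\right) \left(43265 + 3980\right) = \left(-30519\right) 47245 = -1441870155$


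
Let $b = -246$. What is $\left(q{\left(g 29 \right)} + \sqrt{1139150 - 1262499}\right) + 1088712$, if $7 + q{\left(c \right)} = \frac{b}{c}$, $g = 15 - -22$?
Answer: $\frac{1168180219}{1073} + i \sqrt{123349} \approx 1.0887 \cdot 10^{6} + 351.21 i$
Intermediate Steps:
$g = 37$ ($g = 15 + 22 = 37$)
$q{\left(c \right)} = -7 - \frac{246}{c}$
$\left(q{\left(g 29 \right)} + \sqrt{1139150 - 1262499}\right) + 1088712 = \left(\left(-7 - \frac{246}{37 \cdot 29}\right) + \sqrt{1139150 - 1262499}\right) + 1088712 = \left(\left(-7 - \frac{246}{1073}\right) + \sqrt{-123349}\right) + 1088712 = \left(\left(-7 - \frac{246}{1073}\right) + i \sqrt{123349}\right) + 1088712 = \left(- \frac{7757}{1073} + i \sqrt{123349}\right) + 1088712 = \frac{1168180219}{1073} + i \sqrt{123349}$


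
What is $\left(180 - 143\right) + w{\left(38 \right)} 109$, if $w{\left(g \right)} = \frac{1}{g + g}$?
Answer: $\frac{2921}{76} \approx 38.434$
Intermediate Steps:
$w{\left(g \right)} = \frac{1}{2 g}$
$\left(180 - 143\right) + w{\left(38 \right)} 109 = \left(180 - 143\right) + \frac{1}{2 \cdot 38} \cdot 109 = 37 + \frac{1}{2} \cdot \frac{1}{38} \cdot 109 = 37 + \frac{1}{76} \cdot 109 = 37 + \frac{109}{76} = \frac{2921}{76}$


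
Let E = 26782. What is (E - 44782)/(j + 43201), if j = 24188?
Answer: -6000/22463 ≈ -0.26711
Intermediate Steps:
(E - 44782)/(j + 43201) = (26782 - 44782)/(24188 + 43201) = -18000/67389 = -18000*1/67389 = -6000/22463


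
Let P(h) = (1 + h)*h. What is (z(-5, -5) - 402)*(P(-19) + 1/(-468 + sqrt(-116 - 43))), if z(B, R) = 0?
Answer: -10044655812/73061 + 134*I*sqrt(159)/73061 ≈ -1.3748e+5 + 0.023127*I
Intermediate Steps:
P(h) = h*(1 + h)
(z(-5, -5) - 402)*(P(-19) + 1/(-468 + sqrt(-116 - 43))) = (0 - 402)*(-19*(1 - 19) + 1/(-468 + sqrt(-116 - 43))) = -402*(-19*(-18) + 1/(-468 + sqrt(-159))) = -402*(342 + 1/(-468 + I*sqrt(159))) = -137484 - 402/(-468 + I*sqrt(159))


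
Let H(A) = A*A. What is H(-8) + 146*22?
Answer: 3276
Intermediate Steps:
H(A) = A**2
H(-8) + 146*22 = (-8)**2 + 146*22 = 64 + 3212 = 3276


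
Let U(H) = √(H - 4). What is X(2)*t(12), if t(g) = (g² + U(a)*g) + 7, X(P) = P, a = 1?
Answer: 302 + 24*I*√3 ≈ 302.0 + 41.569*I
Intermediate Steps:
U(H) = √(-4 + H)
t(g) = 7 + g² + I*g*√3 (t(g) = (g² + √(-4 + 1)*g) + 7 = (g² + √(-3)*g) + 7 = (g² + (I*√3)*g) + 7 = (g² + I*g*√3) + 7 = 7 + g² + I*g*√3)
X(2)*t(12) = 2*(7 + 12² + I*12*√3) = 2*(7 + 144 + 12*I*√3) = 2*(151 + 12*I*√3) = 302 + 24*I*√3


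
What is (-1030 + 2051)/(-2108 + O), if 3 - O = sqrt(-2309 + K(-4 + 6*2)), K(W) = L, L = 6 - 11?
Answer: -2149205/4433339 + 1021*I*sqrt(2314)/4433339 ≈ -0.48478 + 0.011078*I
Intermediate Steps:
L = -5
K(W) = -5
O = 3 - I*sqrt(2314) (O = 3 - sqrt(-2309 - 5) = 3 - sqrt(-2314) = 3 - I*sqrt(2314) ≈ 3.0 - 48.104*I)
(-1030 + 2051)/(-2108 + O) = (-1030 + 2051)/(-2108 + (3 - I*sqrt(2314))) = 1021/(-2105 - I*sqrt(2314))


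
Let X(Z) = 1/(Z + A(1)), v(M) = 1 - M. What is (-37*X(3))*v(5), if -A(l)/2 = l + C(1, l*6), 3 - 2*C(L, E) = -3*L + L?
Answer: -37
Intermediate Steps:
C(L, E) = 3/2 + L (C(L, E) = 3/2 - (-3*L + L)/2 = 3/2 - (-1)*L = 3/2 + L)
A(l) = -5 - 2*l (A(l) = -2*(l + (3/2 + 1)) = -2*(l + 5/2) = -2*(5/2 + l) = -5 - 2*l)
X(Z) = 1/(-7 + Z) (X(Z) = 1/(Z + (-5 - 2*1)) = 1/(Z + (-5 - 2)) = 1/(Z - 7) = 1/(-7 + Z))
(-37*X(3))*v(5) = (-37/(-7 + 3))*(1 - 1*5) = (-37/(-4))*(1 - 5) = -37*(-¼)*(-4) = (37/4)*(-4) = -37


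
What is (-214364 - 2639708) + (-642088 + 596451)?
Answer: -2899709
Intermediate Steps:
(-214364 - 2639708) + (-642088 + 596451) = -2854072 - 45637 = -2899709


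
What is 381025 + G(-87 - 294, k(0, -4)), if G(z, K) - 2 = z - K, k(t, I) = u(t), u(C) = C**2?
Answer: 380646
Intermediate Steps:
k(t, I) = t**2
G(z, K) = 2 + z - K (G(z, K) = 2 + (z - K) = 2 + z - K)
381025 + G(-87 - 294, k(0, -4)) = 381025 + (2 + (-87 - 294) - 1*0**2) = 381025 + (2 - 381 - 1*0) = 381025 + (2 - 381 + 0) = 381025 - 379 = 380646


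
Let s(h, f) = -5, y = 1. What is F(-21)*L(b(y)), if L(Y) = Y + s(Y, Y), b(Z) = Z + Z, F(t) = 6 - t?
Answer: -81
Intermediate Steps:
b(Z) = 2*Z
L(Y) = -5 + Y (L(Y) = Y - 5 = -5 + Y)
F(-21)*L(b(y)) = (6 - 1*(-21))*(-5 + 2*1) = (6 + 21)*(-5 + 2) = 27*(-3) = -81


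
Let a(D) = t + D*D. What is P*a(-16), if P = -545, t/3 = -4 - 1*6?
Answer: -123170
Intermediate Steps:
t = -30 (t = 3*(-4 - 1*6) = 3*(-4 - 6) = 3*(-10) = -30)
a(D) = -30 + D² (a(D) = -30 + D*D = -30 + D²)
P*a(-16) = -545*(-30 + (-16)²) = -545*(-30 + 256) = -545*226 = -123170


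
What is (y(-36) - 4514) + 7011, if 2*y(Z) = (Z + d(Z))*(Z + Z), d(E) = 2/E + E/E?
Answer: 3759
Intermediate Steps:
d(E) = 1 + 2/E (d(E) = 2/E + 1 = 1 + 2/E)
y(Z) = Z*(Z + (2 + Z)/Z) (y(Z) = ((Z + (2 + Z)/Z)*(Z + Z))/2 = ((Z + (2 + Z)/Z)*(2*Z))/2 = (2*Z*(Z + (2 + Z)/Z))/2 = Z*(Z + (2 + Z)/Z))
(y(-36) - 4514) + 7011 = ((2 - 36 + (-36)²) - 4514) + 7011 = ((2 - 36 + 1296) - 4514) + 7011 = (1262 - 4514) + 7011 = -3252 + 7011 = 3759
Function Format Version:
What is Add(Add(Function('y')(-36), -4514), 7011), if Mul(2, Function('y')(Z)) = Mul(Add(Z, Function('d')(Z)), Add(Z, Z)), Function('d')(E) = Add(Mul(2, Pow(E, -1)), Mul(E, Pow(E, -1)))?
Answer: 3759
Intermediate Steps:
Function('d')(E) = Add(1, Mul(2, Pow(E, -1))) (Function('d')(E) = Add(Mul(2, Pow(E, -1)), 1) = Add(1, Mul(2, Pow(E, -1))))
Function('y')(Z) = Mul(Z, Add(Z, Mul(Pow(Z, -1), Add(2, Z)))) (Function('y')(Z) = Mul(Rational(1, 2), Mul(Add(Z, Mul(Pow(Z, -1), Add(2, Z))), Add(Z, Z))) = Mul(Rational(1, 2), Mul(Add(Z, Mul(Pow(Z, -1), Add(2, Z))), Mul(2, Z))) = Mul(Rational(1, 2), Mul(2, Z, Add(Z, Mul(Pow(Z, -1), Add(2, Z))))) = Mul(Z, Add(Z, Mul(Pow(Z, -1), Add(2, Z)))))
Add(Add(Function('y')(-36), -4514), 7011) = Add(Add(Add(2, -36, Pow(-36, 2)), -4514), 7011) = Add(Add(Add(2, -36, 1296), -4514), 7011) = Add(Add(1262, -4514), 7011) = Add(-3252, 7011) = 3759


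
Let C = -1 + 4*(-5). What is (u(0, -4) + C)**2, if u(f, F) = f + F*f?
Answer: 441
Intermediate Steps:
C = -21 (C = -1 - 20 = -21)
(u(0, -4) + C)**2 = (0*(1 - 4) - 21)**2 = (0*(-3) - 21)**2 = (0 - 21)**2 = (-21)**2 = 441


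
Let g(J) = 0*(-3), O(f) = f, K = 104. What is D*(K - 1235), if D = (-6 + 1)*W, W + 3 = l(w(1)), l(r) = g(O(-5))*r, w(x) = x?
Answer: -16965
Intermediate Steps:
g(J) = 0
l(r) = 0 (l(r) = 0*r = 0)
W = -3 (W = -3 + 0 = -3)
D = 15 (D = (-6 + 1)*(-3) = -5*(-3) = 15)
D*(K - 1235) = 15*(104 - 1235) = 15*(-1131) = -16965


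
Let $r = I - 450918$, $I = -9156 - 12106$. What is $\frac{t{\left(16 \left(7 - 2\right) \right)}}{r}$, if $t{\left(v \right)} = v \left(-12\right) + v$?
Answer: $\frac{44}{23609} \approx 0.0018637$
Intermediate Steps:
$I = -21262$ ($I = -9156 - 12106 = -21262$)
$r = -472180$ ($r = -21262 - 450918 = -472180$)
$t{\left(v \right)} = - 11 v$ ($t{\left(v \right)} = - 12 v + v = - 11 v$)
$\frac{t{\left(16 \left(7 - 2\right) \right)}}{r} = \frac{\left(-11\right) 16 \left(7 - 2\right)}{-472180} = - 11 \cdot 16 \cdot 5 \left(- \frac{1}{472180}\right) = \left(-11\right) 80 \left(- \frac{1}{472180}\right) = \left(-880\right) \left(- \frac{1}{472180}\right) = \frac{44}{23609}$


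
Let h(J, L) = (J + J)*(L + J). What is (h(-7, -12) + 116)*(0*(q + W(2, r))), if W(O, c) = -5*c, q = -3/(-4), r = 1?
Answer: 0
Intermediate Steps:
q = ¾ (q = -3*(-¼) = ¾ ≈ 0.75000)
h(J, L) = 2*J*(J + L) (h(J, L) = (2*J)*(J + L) = 2*J*(J + L))
(h(-7, -12) + 116)*(0*(q + W(2, r))) = (2*(-7)*(-7 - 12) + 116)*(0*(¾ - 5*1)) = (2*(-7)*(-19) + 116)*(0*(¾ - 5)) = (266 + 116)*(0*(-17/4)) = 382*0 = 0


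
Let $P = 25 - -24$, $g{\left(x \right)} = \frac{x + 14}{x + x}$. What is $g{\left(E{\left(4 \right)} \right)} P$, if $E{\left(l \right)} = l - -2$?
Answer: $\frac{245}{3} \approx 81.667$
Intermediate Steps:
$E{\left(l \right)} = 2 + l$ ($E{\left(l \right)} = l + 2 = 2 + l$)
$g{\left(x \right)} = \frac{14 + x}{2 x}$
$P = 49$ ($P = 25 + 24 = 49$)
$g{\left(E{\left(4 \right)} \right)} P = \frac{14 + \left(2 + 4\right)}{2 \left(2 + 4\right)} 49 = \frac{14 + 6}{2 \cdot 6} \cdot 49 = \frac{1}{2} \cdot \frac{1}{6} \cdot 20 \cdot 49 = \frac{5}{3} \cdot 49 = \frac{245}{3}$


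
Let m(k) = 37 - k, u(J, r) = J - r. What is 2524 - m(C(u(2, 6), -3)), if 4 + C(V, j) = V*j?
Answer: 2495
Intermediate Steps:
C(V, j) = -4 + V*j
2524 - m(C(u(2, 6), -3)) = 2524 - (37 - (-4 + (2 - 1*6)*(-3))) = 2524 - (37 - (-4 + (2 - 6)*(-3))) = 2524 - (37 - (-4 - 4*(-3))) = 2524 - (37 - (-4 + 12)) = 2524 - (37 - 1*8) = 2524 - (37 - 8) = 2524 - 1*29 = 2524 - 29 = 2495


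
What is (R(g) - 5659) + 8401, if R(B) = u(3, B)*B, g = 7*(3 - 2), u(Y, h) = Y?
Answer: 2763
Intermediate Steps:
g = 7 (g = 7*1 = 7)
R(B) = 3*B
(R(g) - 5659) + 8401 = (3*7 - 5659) + 8401 = (21 - 5659) + 8401 = -5638 + 8401 = 2763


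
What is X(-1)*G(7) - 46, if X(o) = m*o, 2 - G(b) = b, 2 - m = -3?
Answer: -21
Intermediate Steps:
m = 5 (m = 2 - 1*(-3) = 2 + 3 = 5)
G(b) = 2 - b
X(o) = 5*o
X(-1)*G(7) - 46 = (5*(-1))*(2 - 1*7) - 46 = -5*(2 - 7) - 46 = -5*(-5) - 46 = 25 - 46 = -21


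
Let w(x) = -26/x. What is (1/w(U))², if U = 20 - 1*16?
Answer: 4/169 ≈ 0.023669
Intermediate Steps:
U = 4 (U = 20 - 16 = 4)
(1/w(U))² = (1/(-26/4))² = (1/(-26*¼))² = (1/(-13/2))² = (-2/13)² = 4/169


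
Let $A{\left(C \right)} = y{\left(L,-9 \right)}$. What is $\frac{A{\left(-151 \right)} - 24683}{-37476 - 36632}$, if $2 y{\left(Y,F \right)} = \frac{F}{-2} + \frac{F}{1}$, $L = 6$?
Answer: $\frac{98741}{296432} \approx 0.3331$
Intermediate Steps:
$y{\left(Y,F \right)} = \frac{F}{4}$ ($y{\left(Y,F \right)} = \frac{\frac{F}{-2} + \frac{F}{1}}{2} = \frac{F \left(- \frac{1}{2}\right) + F 1}{2} = \frac{- \frac{F}{2} + F}{2} = \frac{\frac{1}{2} F}{2} = \frac{F}{4}$)
$A{\left(C \right)} = - \frac{9}{4}$ ($A{\left(C \right)} = \frac{1}{4} \left(-9\right) = - \frac{9}{4}$)
$\frac{A{\left(-151 \right)} - 24683}{-37476 - 36632} = \frac{- \frac{9}{4} - 24683}{-37476 - 36632} = - \frac{98741}{4 \left(-74108\right)} = \left(- \frac{98741}{4}\right) \left(- \frac{1}{74108}\right) = \frac{98741}{296432}$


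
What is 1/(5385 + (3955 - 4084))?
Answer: 1/5256 ≈ 0.00019026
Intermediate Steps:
1/(5385 + (3955 - 4084)) = 1/(5385 - 129) = 1/5256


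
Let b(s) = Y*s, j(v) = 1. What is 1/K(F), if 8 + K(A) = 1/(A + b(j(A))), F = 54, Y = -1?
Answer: -53/423 ≈ -0.12530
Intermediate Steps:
b(s) = -s
K(A) = -8 + 1/(-1 + A) (K(A) = -8 + 1/(A - 1*1) = -8 + 1/(A - 1) = -8 + 1/(-1 + A))
1/K(F) = 1/((9 - 8*54)/(-1 + 54)) = 1/((9 - 432)/53) = 1/((1/53)*(-423)) = 1/(-423/53) = -53/423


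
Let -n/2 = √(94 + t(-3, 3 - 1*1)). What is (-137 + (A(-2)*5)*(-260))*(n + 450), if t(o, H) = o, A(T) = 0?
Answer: -61650 + 274*√91 ≈ -59036.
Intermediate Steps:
n = -2*√91 (n = -2*√(94 - 3) = -2*√91 ≈ -19.079)
(-137 + (A(-2)*5)*(-260))*(n + 450) = (-137 + (0*5)*(-260))*(-2*√91 + 450) = (-137 + 0*(-260))*(450 - 2*√91) = (-137 + 0)*(450 - 2*√91) = -137*(450 - 2*√91) = -61650 + 274*√91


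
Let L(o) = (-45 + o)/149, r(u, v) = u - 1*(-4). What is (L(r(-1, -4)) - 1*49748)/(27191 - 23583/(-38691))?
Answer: -47799467559/26126419006 ≈ -1.8295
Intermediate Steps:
r(u, v) = 4 + u (r(u, v) = u + 4 = 4 + u)
L(o) = -45/149 + o/149 (L(o) = (-45 + o)*(1/149) = -45/149 + o/149)
(L(r(-1, -4)) - 1*49748)/(27191 - 23583/(-38691)) = ((-45/149 + (4 - 1)/149) - 1*49748)/(27191 - 23583/(-38691)) = ((-45/149 + (1/149)*3) - 49748)/(27191 - 23583*(-1/38691)) = ((-45/149 + 3/149) - 49748)/(27191 + 7861/12897) = (-42/149 - 49748)/(350690188/12897) = -7412494/149*12897/350690188 = -47799467559/26126419006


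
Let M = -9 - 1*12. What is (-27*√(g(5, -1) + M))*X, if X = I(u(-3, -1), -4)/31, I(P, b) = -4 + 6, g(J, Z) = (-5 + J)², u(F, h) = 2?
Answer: -54*I*√21/31 ≈ -7.9826*I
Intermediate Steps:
M = -21 (M = -9 - 12 = -21)
I(P, b) = 2
X = 2/31 ≈ 0.064516
(-27*√(g(5, -1) + M))*X = -27*√((-5 + 5)² - 21)*(2/31) = -27*√(0² - 21)*(2/31) = -27*√(0 - 21)*(2/31) = -27*I*√21*(2/31) = -54*I*√21/31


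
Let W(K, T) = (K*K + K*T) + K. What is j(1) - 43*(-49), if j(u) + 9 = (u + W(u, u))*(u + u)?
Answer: 2106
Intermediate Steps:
W(K, T) = K + K² + K*T (W(K, T) = (K² + K*T) + K = K + K² + K*T)
j(u) = -9 + 2*u*(u + u*(1 + 2*u)) (j(u) = -9 + (u + u*(1 + u + u))*(u + u) = -9 + (u + u*(1 + 2*u))*(2*u) = -9 + 2*u*(u + u*(1 + 2*u)))
j(1) - 43*(-49) = (-9 + 4*1² + 4*1³) - 43*(-49) = (-9 + 4*1 + 4*1) + 2107 = (-9 + 4 + 4) + 2107 = -1 + 2107 = 2106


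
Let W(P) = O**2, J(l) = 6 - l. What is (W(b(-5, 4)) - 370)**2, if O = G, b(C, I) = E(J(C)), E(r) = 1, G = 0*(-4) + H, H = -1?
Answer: 136161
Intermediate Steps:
G = -1 (G = 0*(-4) - 1 = 0 - 1 = -1)
b(C, I) = 1
O = -1
W(P) = 1 (W(P) = (-1)**2 = 1)
(W(b(-5, 4)) - 370)**2 = (1 - 370)**2 = (-369)**2 = 136161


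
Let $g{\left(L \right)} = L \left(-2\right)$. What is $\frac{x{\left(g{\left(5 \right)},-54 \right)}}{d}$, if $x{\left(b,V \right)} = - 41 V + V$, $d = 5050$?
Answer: $\frac{216}{505} \approx 0.42772$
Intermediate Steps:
$g{\left(L \right)} = - 2 L$
$x{\left(b,V \right)} = - 40 V$
$\frac{x{\left(g{\left(5 \right)},-54 \right)}}{d} = \frac{\left(-40\right) \left(-54\right)}{5050} = 2160 \cdot \frac{1}{5050} = \frac{216}{505}$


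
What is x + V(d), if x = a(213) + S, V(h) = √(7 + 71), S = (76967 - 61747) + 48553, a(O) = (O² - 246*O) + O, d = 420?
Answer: 56957 + √78 ≈ 56966.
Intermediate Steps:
a(O) = O² - 245*O
S = 63773 (S = 15220 + 48553 = 63773)
V(h) = √78
x = 56957 (x = 213*(-245 + 213) + 63773 = 213*(-32) + 63773 = -6816 + 63773 = 56957)
x + V(d) = 56957 + √78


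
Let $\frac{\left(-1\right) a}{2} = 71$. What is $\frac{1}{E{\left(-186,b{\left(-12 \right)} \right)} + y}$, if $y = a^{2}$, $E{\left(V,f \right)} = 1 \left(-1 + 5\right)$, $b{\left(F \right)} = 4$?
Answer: $\frac{1}{20168} \approx 4.9583 \cdot 10^{-5}$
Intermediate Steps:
$a = -142$ ($a = \left(-2\right) 71 = -142$)
$E{\left(V,f \right)} = 4$ ($E{\left(V,f \right)} = 1 \cdot 4 = 4$)
$y = 20164$ ($y = \left(-142\right)^{2} = 20164$)
$\frac{1}{E{\left(-186,b{\left(-12 \right)} \right)} + y} = \frac{1}{4 + 20164} = \frac{1}{20168}$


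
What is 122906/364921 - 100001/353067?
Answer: 627417071/11712869337 ≈ 0.053566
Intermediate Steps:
122906/364921 - 100001/353067 = 122906*(1/364921) - 100001*1/353067 = 122906/364921 - 9091/32097 = 627417071/11712869337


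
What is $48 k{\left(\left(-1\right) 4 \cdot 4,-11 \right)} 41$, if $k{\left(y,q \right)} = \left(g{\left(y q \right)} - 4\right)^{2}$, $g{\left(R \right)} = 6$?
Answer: $7872$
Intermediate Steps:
$k{\left(y,q \right)} = 4$ ($k{\left(y,q \right)} = \left(6 - 4\right)^{2} = 2^{2} = 4$)
$48 k{\left(\left(-1\right) 4 \cdot 4,-11 \right)} 41 = 48 \cdot 4 \cdot 41 = 192 \cdot 41 = 7872$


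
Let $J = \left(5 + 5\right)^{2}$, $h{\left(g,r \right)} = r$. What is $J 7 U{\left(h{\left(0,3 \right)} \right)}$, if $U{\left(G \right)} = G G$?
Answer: $6300$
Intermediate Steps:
$U{\left(G \right)} = G^{2}$
$J = 100$ ($J = 10^{2} = 100$)
$J 7 U{\left(h{\left(0,3 \right)} \right)} = 100 \cdot 7 \cdot 3^{2} = 700 \cdot 9 = 6300$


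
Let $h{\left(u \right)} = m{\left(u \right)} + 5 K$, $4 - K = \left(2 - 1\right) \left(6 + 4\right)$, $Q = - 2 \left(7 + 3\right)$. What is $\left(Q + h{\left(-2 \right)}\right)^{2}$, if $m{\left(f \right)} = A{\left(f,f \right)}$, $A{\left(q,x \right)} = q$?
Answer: $2704$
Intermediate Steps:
$Q = -20$ ($Q = \left(-2\right) 10 = -20$)
$K = -6$ ($K = 4 - \left(2 - 1\right) \left(6 + 4\right) = 4 - 1 \cdot 10 = 4 - 10 = -6$)
$m{\left(f \right)} = f$
$h{\left(u \right)} = -30 + u$ ($h{\left(u \right)} = u + 5 \left(-6\right) = u - 30 = -30 + u$)
$\left(Q + h{\left(-2 \right)}\right)^{2} = \left(-20 - 32\right)^{2} = \left(-52\right)^{2} = 2704$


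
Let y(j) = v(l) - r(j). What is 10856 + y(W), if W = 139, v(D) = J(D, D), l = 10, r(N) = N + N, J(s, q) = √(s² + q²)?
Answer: 10578 + 10*√2 ≈ 10592.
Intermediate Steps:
J(s, q) = √(q² + s²)
r(N) = 2*N
v(D) = √2*√(D²) (v(D) = √(D² + D²) = √(2*D²) = √2*√(D²))
y(j) = -2*j + 10*√2 (y(j) = √2*√(10²) - 2*j = √2*√100 - 2*j = √2*10 - 2*j = 10*√2 - 2*j = -2*j + 10*√2)
10856 + y(W) = 10856 + (-2*139 + 10*√2) = 10856 + (-278 + 10*√2) = 10578 + 10*√2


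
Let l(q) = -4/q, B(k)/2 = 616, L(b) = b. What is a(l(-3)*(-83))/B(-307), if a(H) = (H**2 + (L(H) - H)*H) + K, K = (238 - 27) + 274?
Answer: 114589/11088 ≈ 10.335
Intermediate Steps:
B(k) = 1232 (B(k) = 2*616 = 1232)
K = 485 (K = 211 + 274 = 485)
a(H) = 485 + H**2 (a(H) = (H**2 + (H - H)*H) + 485 = (H**2 + 0*H) + 485 = (H**2 + 0) + 485 = H**2 + 485 = 485 + H**2)
a(l(-3)*(-83))/B(-307) = (485 + (-4/(-3)*(-83))**2)/1232 = (485 + (-4*(-1/3)*(-83))**2)*(1/1232) = (485 + ((4/3)*(-83))**2)*(1/1232) = (485 + (-332/3)**2)*(1/1232) = (485 + 110224/9)*(1/1232) = (114589/9)*(1/1232) = 114589/11088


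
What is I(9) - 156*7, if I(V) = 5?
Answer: -1087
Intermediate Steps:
I(9) - 156*7 = 5 - 156*7 = 5 - 39*28 = 5 - 1092 = -1087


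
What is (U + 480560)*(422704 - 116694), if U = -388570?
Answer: 28149859900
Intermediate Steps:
(U + 480560)*(422704 - 116694) = (-388570 + 480560)*(422704 - 116694) = 91990*306010 = 28149859900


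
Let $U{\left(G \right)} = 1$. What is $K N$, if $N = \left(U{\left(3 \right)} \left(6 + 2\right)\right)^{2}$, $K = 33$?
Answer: $2112$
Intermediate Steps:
$N = 64$ ($N = \left(1 \left(6 + 2\right)\right)^{2} = \left(1 \cdot 8\right)^{2} = 8^{2} = 64$)
$K N = 33 \cdot 64 = 2112$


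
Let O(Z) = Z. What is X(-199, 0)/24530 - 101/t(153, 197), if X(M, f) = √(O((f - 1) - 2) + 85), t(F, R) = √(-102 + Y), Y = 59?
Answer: √82/24530 + 101*I*√43/43 ≈ 0.00036916 + 15.402*I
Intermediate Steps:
t(F, R) = I*√43 (t(F, R) = √(-102 + 59) = √(-43) = I*√43)
X(M, f) = √(82 + f) (X(M, f) = √(((f - 1) - 2) + 85) = √(((-1 + f) - 2) + 85) = √((-3 + f) + 85) = √(82 + f))
X(-199, 0)/24530 - 101/t(153, 197) = √(82 + 0)/24530 - 101*(-I*√43/43) = √82*(1/24530) - (-101)*I*√43/43 = √82/24530 + 101*I*√43/43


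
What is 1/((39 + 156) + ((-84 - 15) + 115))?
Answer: 1/211 ≈ 0.0047393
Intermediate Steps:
1/((39 + 156) + ((-84 - 15) + 115)) = 1/(195 + (-99 + 115)) = 1/(195 + 16) = 1/211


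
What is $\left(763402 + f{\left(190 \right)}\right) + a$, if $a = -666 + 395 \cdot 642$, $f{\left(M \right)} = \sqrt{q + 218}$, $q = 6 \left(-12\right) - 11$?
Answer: $1016326 + 3 \sqrt{15} \approx 1.0163 \cdot 10^{6}$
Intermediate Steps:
$q = -83$ ($q = -72 - 11 = -83$)
$f{\left(M \right)} = 3 \sqrt{15}$ ($f{\left(M \right)} = \sqrt{-83 + 218} = \sqrt{135} = 3 \sqrt{15}$)
$a = 252924$ ($a = -666 + 253590 = 252924$)
$\left(763402 + f{\left(190 \right)}\right) + a = \left(763402 + 3 \sqrt{15}\right) + 252924 = 1016326 + 3 \sqrt{15}$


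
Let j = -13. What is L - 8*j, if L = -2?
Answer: 102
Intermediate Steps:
L - 8*j = -2 - 8*(-13) = -2 + 104 = 102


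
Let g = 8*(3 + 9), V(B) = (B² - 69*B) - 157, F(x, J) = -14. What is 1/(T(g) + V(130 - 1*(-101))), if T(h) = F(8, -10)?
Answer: 1/37251 ≈ 2.6845e-5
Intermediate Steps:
V(B) = -157 + B² - 69*B
g = 96 (g = 8*12 = 96)
T(h) = -14
1/(T(g) + V(130 - 1*(-101))) = 1/(-14 + (-157 + (130 - 1*(-101))² - 69*(130 - 1*(-101)))) = 1/(-14 + (-157 + (130 + 101)² - 69*(130 + 101))) = 1/(-14 + (-157 + 231² - 69*231)) = 1/(-14 + (-157 + 53361 - 15939)) = 1/(-14 + 37265) = 1/37251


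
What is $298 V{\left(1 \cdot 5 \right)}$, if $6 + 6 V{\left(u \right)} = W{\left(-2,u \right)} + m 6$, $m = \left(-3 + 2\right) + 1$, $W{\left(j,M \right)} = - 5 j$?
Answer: $\frac{596}{3} \approx 198.67$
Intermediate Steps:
$m = 0$ ($m = -1 + 1 = 0$)
$V{\left(u \right)} = \frac{2}{3}$ ($V{\left(u \right)} = -1 + \frac{\left(-5\right) \left(-2\right) + 0 \cdot 6}{6} = -1 + \frac{10 + 0}{6} = -1 + \frac{1}{6} \cdot 10 = -1 + \frac{5}{3} = \frac{2}{3}$)
$298 V{\left(1 \cdot 5 \right)} = 298 \cdot \frac{2}{3} = \frac{596}{3}$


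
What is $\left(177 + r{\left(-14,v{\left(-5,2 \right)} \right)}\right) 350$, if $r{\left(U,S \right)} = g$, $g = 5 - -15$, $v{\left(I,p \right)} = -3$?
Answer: $68950$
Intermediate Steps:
$g = 20$ ($g = 5 + 15 = 20$)
$r{\left(U,S \right)} = 20$
$\left(177 + r{\left(-14,v{\left(-5,2 \right)} \right)}\right) 350 = \left(177 + 20\right) 350 = 197 \cdot 350 = 68950$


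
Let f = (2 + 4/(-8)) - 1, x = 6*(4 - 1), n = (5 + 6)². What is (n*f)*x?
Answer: 1089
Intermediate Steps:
n = 121 (n = 11² = 121)
x = 18 (x = 6*3 = 18)
f = ½ (f = (2 + 4*(-⅛)) - 1 = (2 - ½) - 1 = 3/2 - 1 = ½ ≈ 0.50000)
(n*f)*x = (121*(½))*18 = (121/2)*18 = 1089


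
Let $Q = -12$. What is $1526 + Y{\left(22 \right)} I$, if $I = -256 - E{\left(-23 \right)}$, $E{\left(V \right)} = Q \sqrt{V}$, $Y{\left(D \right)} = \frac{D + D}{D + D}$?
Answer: $1270 + 12 i \sqrt{23} \approx 1270.0 + 57.55 i$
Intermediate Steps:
$Y{\left(D \right)} = 1$ ($Y{\left(D \right)} = \frac{2 D}{2 D} = 2 D \frac{1}{2 D} = 1$)
$E{\left(V \right)} = - 12 \sqrt{V}$
$I = -256 + 12 i \sqrt{23}$ ($I = -256 - - 12 \sqrt{-23} = -256 - - 12 i \sqrt{23} = -256 + 12 i \sqrt{23} \approx -256.0 + 57.55 i$)
$1526 + Y{\left(22 \right)} I = 1526 + 1 \left(-256 + 12 i \sqrt{23}\right) = 1526 - \left(256 - 12 i \sqrt{23}\right) = 1270 + 12 i \sqrt{23}$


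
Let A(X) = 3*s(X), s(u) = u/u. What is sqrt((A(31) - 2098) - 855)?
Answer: 5*I*sqrt(118) ≈ 54.314*I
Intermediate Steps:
s(u) = 1
A(X) = 3 (A(X) = 3*1 = 3)
sqrt((A(31) - 2098) - 855) = sqrt((3 - 2098) - 855) = sqrt(-2095 - 855) = sqrt(-2950) = 5*I*sqrt(118)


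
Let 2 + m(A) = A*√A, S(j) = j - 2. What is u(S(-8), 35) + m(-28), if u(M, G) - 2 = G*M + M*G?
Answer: -700 - 56*I*√7 ≈ -700.0 - 148.16*I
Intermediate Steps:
S(j) = -2 + j
m(A) = -2 + A^(3/2) (m(A) = -2 + A*√A = -2 + A^(3/2))
u(M, G) = 2 + 2*G*M (u(M, G) = 2 + (G*M + M*G) = 2 + (G*M + G*M) = 2 + 2*G*M)
u(S(-8), 35) + m(-28) = (2 + 2*35*(-2 - 8)) + (-2 + (-28)^(3/2)) = (2 + 2*35*(-10)) + (-2 - 56*I*√7) = (2 - 700) + (-2 - 56*I*√7) = -698 + (-2 - 56*I*√7) = -700 - 56*I*√7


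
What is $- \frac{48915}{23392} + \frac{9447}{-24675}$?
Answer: $- \frac{10127389}{4093600} \approx -2.474$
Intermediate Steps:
$- \frac{48915}{23392} + \frac{9447}{-24675} = \left(-48915\right) \frac{1}{23392} + 9447 \left(- \frac{1}{24675}\right) = - \frac{48915}{23392} - \frac{67}{175} = - \frac{10127389}{4093600}$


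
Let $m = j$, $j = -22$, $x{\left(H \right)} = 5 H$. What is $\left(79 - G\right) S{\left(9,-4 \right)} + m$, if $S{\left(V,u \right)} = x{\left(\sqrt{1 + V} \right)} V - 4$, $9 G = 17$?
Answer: $- \frac{2974}{9} + 3470 \sqrt{10} \approx 10643.0$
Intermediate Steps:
$G = \frac{17}{9}$ ($G = \frac{1}{9} \cdot 17 = \frac{17}{9} \approx 1.8889$)
$m = -22$
$S{\left(V,u \right)} = -4 + 5 V \sqrt{1 + V}$ ($S{\left(V,u \right)} = 5 \sqrt{1 + V} V - 4 = 5 V \sqrt{1 + V} - 4 = -4 + 5 V \sqrt{1 + V}$)
$\left(79 - G\right) S{\left(9,-4 \right)} + m = \left(79 - \frac{17}{9}\right) \left(-4 + 5 \cdot 9 \sqrt{1 + 9}\right) - 22 = \left(79 - \frac{17}{9}\right) \left(-4 + 5 \cdot 9 \sqrt{10}\right) - 22 = \frac{694 \left(-4 + 45 \sqrt{10}\right)}{9} - 22 = \left(- \frac{2776}{9} + 3470 \sqrt{10}\right) - 22 = - \frac{2974}{9} + 3470 \sqrt{10}$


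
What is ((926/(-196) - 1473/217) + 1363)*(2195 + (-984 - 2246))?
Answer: -4249522665/3038 ≈ -1.3988e+6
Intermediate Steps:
((926/(-196) - 1473/217) + 1363)*(2195 + (-984 - 2246)) = ((926*(-1/196) - 1473*1/217) + 1363)*(2195 - 3230) = ((-463/98 - 1473/217) + 1363)*(-1035) = (-34975/3038 + 1363)*(-1035) = (4105819/3038)*(-1035) = -4249522665/3038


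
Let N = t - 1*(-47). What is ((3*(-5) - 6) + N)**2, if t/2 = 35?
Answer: 9216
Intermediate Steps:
t = 70 (t = 2*35 = 70)
N = 117 (N = 70 - 1*(-47) = 70 + 47 = 117)
((3*(-5) - 6) + N)**2 = ((3*(-5) - 6) + 117)**2 = ((-15 - 6) + 117)**2 = (-21 + 117)**2 = 96**2 = 9216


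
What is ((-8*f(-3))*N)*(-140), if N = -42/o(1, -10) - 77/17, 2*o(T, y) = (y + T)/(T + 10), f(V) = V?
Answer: -5605600/17 ≈ -3.2974e+5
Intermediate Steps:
o(T, y) = (T + y)/(2*(10 + T)) (o(T, y) = ((y + T)/(T + 10))/2 = ((T + y)/(10 + T))/2 = (T + y)/(2*(10 + T)))
N = 5005/51 (N = -42*2*(10 + 1)/(1 - 10) - 77/17 = -42/((½)*(-9)/11) - 77*1/17 = -42/((½)*(1/11)*(-9)) - 77/17 = -42/(-9/22) - 77/17 = -42*(-22/9) - 77/17 = 308/3 - 77/17 = 5005/51 ≈ 98.137)
((-8*f(-3))*N)*(-140) = (-8*(-3)*(5005/51))*(-140) = (24*(5005/51))*(-140) = (40040/17)*(-140) = -5605600/17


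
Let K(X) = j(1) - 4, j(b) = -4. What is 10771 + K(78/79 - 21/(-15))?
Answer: 10763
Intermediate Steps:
K(X) = -8 (K(X) = -4 - 4 = -8)
10771 + K(78/79 - 21/(-15)) = 10771 - 8 = 10763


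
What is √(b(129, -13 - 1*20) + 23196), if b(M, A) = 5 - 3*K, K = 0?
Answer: √23201 ≈ 152.32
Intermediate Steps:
b(M, A) = 5 (b(M, A) = 5 - 3*0 = 5 + 0 = 5)
√(b(129, -13 - 1*20) + 23196) = √(5 + 23196) = √23201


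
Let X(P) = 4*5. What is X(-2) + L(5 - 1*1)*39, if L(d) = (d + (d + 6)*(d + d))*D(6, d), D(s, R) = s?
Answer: 19676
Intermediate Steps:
L(d) = 6*d + 12*d*(6 + d) (L(d) = (d + (d + 6)*(d + d))*6 = (d + (6 + d)*(2*d))*6 = (d + 2*d*(6 + d))*6 = 6*d + 12*d*(6 + d))
X(P) = 20
X(-2) + L(5 - 1*1)*39 = 20 + (6*(5 - 1*1)*(13 + 2*(5 - 1*1)))*39 = 20 + (6*(5 - 1)*(13 + 2*(5 - 1)))*39 = 20 + (6*4*(13 + 2*4))*39 = 20 + (6*4*(13 + 8))*39 = 20 + (6*4*21)*39 = 20 + 504*39 = 20 + 19656 = 19676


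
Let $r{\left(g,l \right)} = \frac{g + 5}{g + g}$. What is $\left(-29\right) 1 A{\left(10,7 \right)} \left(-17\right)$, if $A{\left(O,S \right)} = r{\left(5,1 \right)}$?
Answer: $493$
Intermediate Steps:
$r{\left(g,l \right)} = \frac{5 + g}{2 g}$
$A{\left(O,S \right)} = 1$ ($A{\left(O,S \right)} = \frac{5 + 5}{2 \cdot 5} = \frac{1}{2} \cdot \frac{1}{5} \cdot 10 = 1$)
$\left(-29\right) 1 A{\left(10,7 \right)} \left(-17\right) = \left(-29\right) 1 \cdot 1 \left(-17\right) = \left(-29\right) 1 \left(-17\right) = \left(-29\right) \left(-17\right) = 493$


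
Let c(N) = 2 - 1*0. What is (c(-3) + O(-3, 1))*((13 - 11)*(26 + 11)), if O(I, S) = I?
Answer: -74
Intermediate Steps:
c(N) = 2 (c(N) = 2 + 0 = 2)
(c(-3) + O(-3, 1))*((13 - 11)*(26 + 11)) = (2 - 3)*((13 - 11)*(26 + 11)) = -2*37 = -1*74 = -74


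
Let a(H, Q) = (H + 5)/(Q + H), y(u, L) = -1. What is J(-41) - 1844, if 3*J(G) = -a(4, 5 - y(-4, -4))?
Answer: -18443/10 ≈ -1844.3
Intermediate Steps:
a(H, Q) = (5 + H)/(H + Q)
J(G) = -3/10 (J(G) = (-(5 + 4)/(4 + (5 - 1*(-1))))/3 = (-9/(4 + (5 + 1)))/3 = (-9/(4 + 6))/3 = (-9/10)/3 = (-1*9/10)/3 = (1/3)*(-9/10) = -3/10)
J(-41) - 1844 = -3/10 - 1844 = -18443/10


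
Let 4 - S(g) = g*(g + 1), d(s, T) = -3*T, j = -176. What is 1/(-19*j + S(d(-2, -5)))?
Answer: 1/3108 ≈ 0.00032175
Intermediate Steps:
S(g) = 4 - g*(1 + g) (S(g) = 4 - g*(g + 1) = 4 - g*(1 + g))
1/(-19*j + S(d(-2, -5))) = 1/(-19*(-176) + (4 - (-3)*(-5) - (-3*(-5))²)) = 1/(3344 + (4 - 1*15 - 1*15²)) = 1/(3344 + (4 - 15 - 1*225)) = 1/(3344 + (4 - 15 - 225)) = 1/(3344 - 236) = 1/3108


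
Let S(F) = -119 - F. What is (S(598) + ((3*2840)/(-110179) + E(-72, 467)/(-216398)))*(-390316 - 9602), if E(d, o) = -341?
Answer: 3418676941214694165/11921257621 ≈ 2.8677e+8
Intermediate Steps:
(S(598) + ((3*2840)/(-110179) + E(-72, 467)/(-216398)))*(-390316 - 9602) = ((-119 - 1*598) + ((3*2840)/(-110179) - 341/(-216398)))*(-390316 - 9602) = ((-119 - 598) + (8520*(-1/110179) - 341*(-1/216398)))*(-399918) = (-717 + (-8520/110179 + 341/216398))*(-399918) = (-717 - 1806139921/23842515242)*(-399918) = -17096889568435/23842515242*(-399918) = 3418676941214694165/11921257621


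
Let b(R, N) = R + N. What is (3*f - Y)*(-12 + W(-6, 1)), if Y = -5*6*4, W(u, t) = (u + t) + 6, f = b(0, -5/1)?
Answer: -1155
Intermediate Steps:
b(R, N) = N + R
f = -5 (f = -5/1 + 0 = -5*1 + 0 = -5 + 0 = -5)
W(u, t) = 6 + t + u (W(u, t) = (t + u) + 6 = 6 + t + u)
Y = -120 (Y = -30*4 = -120)
(3*f - Y)*(-12 + W(-6, 1)) = (3*(-5) - 1*(-120))*(-12 + (6 + 1 - 6)) = (-15 + 120)*(-12 + 1) = 105*(-11) = -1155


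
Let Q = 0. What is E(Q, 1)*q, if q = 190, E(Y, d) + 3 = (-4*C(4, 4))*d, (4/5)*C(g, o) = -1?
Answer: 380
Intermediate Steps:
C(g, o) = -5/4 (C(g, o) = (5/4)*(-1) = -5/4)
E(Y, d) = -3 + 5*d (E(Y, d) = -3 + (-4*(-5/4))*d = -3 + 5*d)
E(Q, 1)*q = (-3 + 5*1)*190 = (-3 + 5)*190 = 2*190 = 380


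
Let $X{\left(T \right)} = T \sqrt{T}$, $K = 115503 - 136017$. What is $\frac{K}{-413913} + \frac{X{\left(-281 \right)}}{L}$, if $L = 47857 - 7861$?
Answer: $\frac{6838}{137971} - \frac{281 i \sqrt{281}}{39996} \approx 0.049561 - 0.11777 i$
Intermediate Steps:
$L = 39996$ ($L = 47857 - 7861 = 39996$)
$K = -20514$ ($K = 115503 - 136017 = -20514$)
$X{\left(T \right)} = T^{\frac{3}{2}}$
$\frac{K}{-413913} + \frac{X{\left(-281 \right)}}{L} = - \frac{20514}{-413913} + \frac{\left(-281\right)^{\frac{3}{2}}}{39996} = \left(-20514\right) \left(- \frac{1}{413913}\right) + - 281 i \sqrt{281} \cdot \frac{1}{39996} = \frac{6838}{137971} - \frac{281 i \sqrt{281}}{39996}$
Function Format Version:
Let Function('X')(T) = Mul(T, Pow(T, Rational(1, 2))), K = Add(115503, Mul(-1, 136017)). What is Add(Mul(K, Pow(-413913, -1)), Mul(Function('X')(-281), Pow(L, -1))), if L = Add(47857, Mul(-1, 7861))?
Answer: Add(Rational(6838, 137971), Mul(Rational(-281, 39996), I, Pow(281, Rational(1, 2)))) ≈ Add(0.049561, Mul(-0.11777, I))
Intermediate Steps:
L = 39996 (L = Add(47857, -7861) = 39996)
K = -20514 (K = Add(115503, -136017) = -20514)
Function('X')(T) = Pow(T, Rational(3, 2))
Add(Mul(K, Pow(-413913, -1)), Mul(Function('X')(-281), Pow(L, -1))) = Add(Mul(-20514, Pow(-413913, -1)), Mul(Pow(-281, Rational(3, 2)), Pow(39996, -1))) = Add(Mul(-20514, Rational(-1, 413913)), Mul(Mul(-281, I, Pow(281, Rational(1, 2))), Rational(1, 39996))) = Add(Rational(6838, 137971), Mul(Rational(-281, 39996), I, Pow(281, Rational(1, 2))))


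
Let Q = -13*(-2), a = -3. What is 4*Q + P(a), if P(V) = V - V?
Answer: 104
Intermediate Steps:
Q = 26
P(V) = 0
4*Q + P(a) = 4*26 + 0 = 104 + 0 = 104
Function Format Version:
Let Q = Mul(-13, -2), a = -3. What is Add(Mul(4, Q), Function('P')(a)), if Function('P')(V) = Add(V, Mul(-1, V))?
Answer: 104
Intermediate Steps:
Q = 26
Function('P')(V) = 0
Add(Mul(4, Q), Function('P')(a)) = Add(Mul(4, 26), 0) = Add(104, 0) = 104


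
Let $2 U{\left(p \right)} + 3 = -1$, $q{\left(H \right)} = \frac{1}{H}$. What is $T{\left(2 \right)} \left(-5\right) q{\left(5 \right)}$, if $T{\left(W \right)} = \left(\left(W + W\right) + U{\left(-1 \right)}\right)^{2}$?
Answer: $-4$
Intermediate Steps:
$U{\left(p \right)} = -2$ ($U{\left(p \right)} = - \frac{3}{2} + \frac{1}{2} \left(-1\right) = - \frac{3}{2} - \frac{1}{2} = -2$)
$T{\left(W \right)} = \left(-2 + 2 W\right)^{2}$ ($T{\left(W \right)} = \left(\left(W + W\right) - 2\right)^{2} = \left(2 W - 2\right)^{2} = \left(-2 + 2 W\right)^{2}$)
$T{\left(2 \right)} \left(-5\right) q{\left(5 \right)} = \frac{4 \left(-1 + 2\right)^{2} \left(-5\right)}{5} = 4 \cdot 1^{2} \left(-5\right) \frac{1}{5} = 4 \cdot 1 \left(-5\right) \frac{1}{5} = 4 \left(-5\right) \frac{1}{5} = \left(-20\right) \frac{1}{5} = -4$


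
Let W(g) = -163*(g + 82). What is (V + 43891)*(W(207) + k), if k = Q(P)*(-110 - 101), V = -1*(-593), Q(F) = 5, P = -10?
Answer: -2142438408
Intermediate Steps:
V = 593
W(g) = -13366 - 163*g (W(g) = -163*(82 + g) = -13366 - 163*g)
k = -1055 (k = 5*(-110 - 101) = 5*(-211) = -1055)
(V + 43891)*(W(207) + k) = (593 + 43891)*((-13366 - 163*207) - 1055) = 44484*((-13366 - 33741) - 1055) = 44484*(-47107 - 1055) = 44484*(-48162) = -2142438408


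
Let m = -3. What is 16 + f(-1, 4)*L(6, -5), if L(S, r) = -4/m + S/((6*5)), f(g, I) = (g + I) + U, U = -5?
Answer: 194/15 ≈ 12.933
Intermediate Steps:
f(g, I) = -5 + I + g (f(g, I) = (g + I) - 5 = (I + g) - 5 = -5 + I + g)
L(S, r) = 4/3 + S/30 (L(S, r) = -4/(-3) + S/((6*5)) = -4*(-1/3) + S/30 = 4/3 + S*(1/30) = 4/3 + S/30)
16 + f(-1, 4)*L(6, -5) = 16 + (-5 + 4 - 1)*(4/3 + (1/30)*6) = 16 - 2*(4/3 + 1/5) = 16 - 2*23/15 = 16 - 46/15 = 194/15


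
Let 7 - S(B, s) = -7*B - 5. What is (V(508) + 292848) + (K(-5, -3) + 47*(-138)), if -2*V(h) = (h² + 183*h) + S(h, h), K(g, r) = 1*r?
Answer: 109061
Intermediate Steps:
S(B, s) = 12 + 7*B (S(B, s) = 7 - (-7*B - 5) = 7 - (-5 - 7*B) = 7 + (5 + 7*B) = 12 + 7*B)
K(g, r) = r
V(h) = -6 - 95*h - h²/2 (V(h) = -((h² + 183*h) + (12 + 7*h))/2 = -(12 + h² + 190*h)/2 = -6 - 95*h - h²/2)
(V(508) + 292848) + (K(-5, -3) + 47*(-138)) = ((-6 - 95*508 - ½*508²) + 292848) + (-3 + 47*(-138)) = ((-6 - 48260 - ½*258064) + 292848) + (-3 - 6486) = ((-6 - 48260 - 129032) + 292848) - 6489 = (-177298 + 292848) - 6489 = 115550 - 6489 = 109061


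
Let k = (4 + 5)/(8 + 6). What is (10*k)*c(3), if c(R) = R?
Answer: 135/7 ≈ 19.286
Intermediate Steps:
k = 9/14 ≈ 0.64286
(10*k)*c(3) = (10*(9/14))*3 = (45/7)*3 = 135/7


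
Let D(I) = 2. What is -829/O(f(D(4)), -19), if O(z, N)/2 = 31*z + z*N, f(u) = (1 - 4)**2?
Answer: -829/216 ≈ -3.8380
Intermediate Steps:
f(u) = 9 (f(u) = (-3)**2 = 9)
O(z, N) = 62*z + 2*N*z (O(z, N) = 2*(31*z + z*N) = 2*(31*z + N*z) = 62*z + 2*N*z)
-829/O(f(D(4)), -19) = -829*1/(18*(31 - 19)) = -829/(2*9*12) = -829/216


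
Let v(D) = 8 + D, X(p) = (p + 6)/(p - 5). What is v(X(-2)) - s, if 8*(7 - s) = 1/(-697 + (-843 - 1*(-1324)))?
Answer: 5177/12096 ≈ 0.42799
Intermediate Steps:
X(p) = (6 + p)/(-5 + p)
s = 12097/1728 (s = 7 - 1/(8*(-697 + (-843 - 1*(-1324)))) = 7 - 1/(8*(-697 + (-843 + 1324))) = 7 - 1/(8*(-697 + 481)) = 7 - ⅛/(-216) = 7 - ⅛*(-1/216) = 7 + 1/1728 = 12097/1728 ≈ 7.0006)
v(X(-2)) - s = (8 + (6 - 2)/(-5 - 2)) - 1*12097/1728 = (8 + 4/(-7)) - 12097/1728 = (8 - ⅐*4) - 12097/1728 = (8 - 4/7) - 12097/1728 = 52/7 - 12097/1728 = 5177/12096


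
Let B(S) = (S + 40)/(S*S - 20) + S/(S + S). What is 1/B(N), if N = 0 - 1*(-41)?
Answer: 3322/1823 ≈ 1.8223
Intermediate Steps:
N = 41 (N = 0 + 41 = 41)
B(S) = ½ + (40 + S)/(-20 + S²) (B(S) = (40 + S)/(S² - 20) + S/((2*S)) = (40 + S)/(-20 + S²) + S*(1/(2*S)) = (40 + S)/(-20 + S²) + ½ = ½ + (40 + S)/(-20 + S²))
1/B(N) = 1/((30 + 41 + (½)*41²)/(-20 + 41²)) = 1/((30 + 41 + (½)*1681)/(-20 + 1681)) = 1/((30 + 41 + 1681/2)/1661) = 1/((1/1661)*(1823/2)) = 1/(1823/3322) = 3322/1823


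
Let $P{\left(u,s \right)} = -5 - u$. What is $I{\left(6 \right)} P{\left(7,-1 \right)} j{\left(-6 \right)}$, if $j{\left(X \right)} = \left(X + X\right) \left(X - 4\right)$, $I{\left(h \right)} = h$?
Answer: $-8640$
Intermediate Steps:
$j{\left(X \right)} = 2 X \left(-4 + X\right)$
$I{\left(6 \right)} P{\left(7,-1 \right)} j{\left(-6 \right)} = 6 \left(-5 - 7\right) 2 \left(-6\right) \left(-4 - 6\right) = 6 \left(-5 - 7\right) 2 \left(-6\right) \left(-10\right) = 6 \left(-12\right) 120 = \left(-72\right) 120 = -8640$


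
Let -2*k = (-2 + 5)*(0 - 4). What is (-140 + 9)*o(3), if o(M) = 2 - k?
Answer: 524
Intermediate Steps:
k = 6 (k = -(-2 + 5)*(0 - 4)/2 = -3*(-4)/2 = -½*(-12) = 6)
o(M) = -4 (o(M) = 2 - 1*6 = 2 - 6 = -4)
(-140 + 9)*o(3) = (-140 + 9)*(-4) = -131*(-4) = 524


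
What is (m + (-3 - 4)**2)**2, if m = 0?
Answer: 2401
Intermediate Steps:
(m + (-3 - 4)**2)**2 = (0 + (-3 - 4)**2)**2 = (0 + (-7)**2)**2 = (0 + 49)**2 = 49**2 = 2401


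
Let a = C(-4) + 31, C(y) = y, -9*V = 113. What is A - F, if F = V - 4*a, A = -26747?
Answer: -239638/9 ≈ -26626.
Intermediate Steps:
V = -113/9 (V = -⅑*113 = -113/9 ≈ -12.556)
a = 27 (a = -4 + 31 = 27)
F = -1085/9 (F = -113/9 - 4*27 = -113/9 - 108 = -1085/9 ≈ -120.56)
A - F = -26747 - 1*(-1085/9) = -26747 + 1085/9 = -239638/9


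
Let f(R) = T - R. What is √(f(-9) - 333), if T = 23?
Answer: I*√301 ≈ 17.349*I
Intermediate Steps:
f(R) = 23 - R
√(f(-9) - 333) = √((23 - 1*(-9)) - 333) = √((23 + 9) - 333) = √(32 - 333) = √(-301) = I*√301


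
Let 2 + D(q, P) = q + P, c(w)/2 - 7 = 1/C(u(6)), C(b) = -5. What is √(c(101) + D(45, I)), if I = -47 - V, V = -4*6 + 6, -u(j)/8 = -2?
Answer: √690/5 ≈ 5.2536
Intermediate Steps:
u(j) = 16 (u(j) = -8*(-2) = 16)
V = -18 (V = -24 + 6 = -18)
c(w) = 68/5 (c(w) = 14 + 2/(-5) = 14 + 2*(-⅕) = 14 - ⅖ = 68/5)
I = -29 (I = -47 - 1*(-18) = -47 + 18 = -29)
D(q, P) = -2 + P + q (D(q, P) = -2 + (q + P) = -2 + (P + q) = -2 + P + q)
√(c(101) + D(45, I)) = √(68/5 + (-2 - 29 + 45)) = √(68/5 + 14) = √(138/5) = √690/5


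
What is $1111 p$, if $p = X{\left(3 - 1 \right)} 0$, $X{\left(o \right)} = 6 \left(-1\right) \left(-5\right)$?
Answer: $0$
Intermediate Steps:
$X{\left(o \right)} = 30$ ($X{\left(o \right)} = \left(-6\right) \left(-5\right) = 30$)
$p = 0$ ($p = 30 \cdot 0 = 0$)
$1111 p = 1111 \cdot 0 = 0$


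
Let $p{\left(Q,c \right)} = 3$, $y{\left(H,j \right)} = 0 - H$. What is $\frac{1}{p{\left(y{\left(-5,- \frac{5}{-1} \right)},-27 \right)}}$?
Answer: $\frac{1}{3} \approx 0.33333$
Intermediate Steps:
$y{\left(H,j \right)} = - H$
$\frac{1}{p{\left(y{\left(-5,- \frac{5}{-1} \right)},-27 \right)}} = \frac{1}{3}$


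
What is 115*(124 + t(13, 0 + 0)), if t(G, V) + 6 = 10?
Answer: 14720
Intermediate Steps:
t(G, V) = 4 (t(G, V) = -6 + 10 = 4)
115*(124 + t(13, 0 + 0)) = 115*(124 + 4) = 115*128 = 14720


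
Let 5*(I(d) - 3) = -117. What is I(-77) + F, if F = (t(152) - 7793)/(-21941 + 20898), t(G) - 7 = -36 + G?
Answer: -68036/5215 ≈ -13.046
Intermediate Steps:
t(G) = -29 + G (t(G) = 7 + (-36 + G) = -29 + G)
I(d) = -102/5 (I(d) = 3 + (1/5)*(-117) = 3 - 117/5 = -102/5)
F = 7670/1043 (F = ((-29 + 152) - 7793)/(-21941 + 20898) = (123 - 7793)/(-1043) = -7670*(-1/1043) = 7670/1043 ≈ 7.3538)
I(-77) + F = -102/5 + 7670/1043 = -68036/5215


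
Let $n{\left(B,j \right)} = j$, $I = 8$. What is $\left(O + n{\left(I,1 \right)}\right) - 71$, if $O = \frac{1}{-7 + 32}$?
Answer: $- \frac{1749}{25} \approx -69.96$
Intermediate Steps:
$O = \frac{1}{25} \approx 0.04$
$\left(O + n{\left(I,1 \right)}\right) - 71 = \left(\frac{1}{25} + 1\right) - 71 = \frac{26}{25} - 71 = - \frac{1749}{25}$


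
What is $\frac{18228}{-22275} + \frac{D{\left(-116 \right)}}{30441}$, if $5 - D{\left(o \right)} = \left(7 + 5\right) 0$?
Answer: $- \frac{61640797}{75341475} \approx -0.81815$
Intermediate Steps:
$D{\left(o \right)} = 5$ ($D{\left(o \right)} = 5 - \left(7 + 5\right) 0 = 5 - 12 \cdot 0 = 5 - 0 = 5 + 0 = 5$)
$\frac{18228}{-22275} + \frac{D{\left(-116 \right)}}{30441} = \frac{18228}{-22275} + \frac{5}{30441} = 18228 \left(- \frac{1}{22275}\right) + 5 \cdot \frac{1}{30441} = - \frac{6076}{7425} + \frac{5}{30441} = - \frac{61640797}{75341475}$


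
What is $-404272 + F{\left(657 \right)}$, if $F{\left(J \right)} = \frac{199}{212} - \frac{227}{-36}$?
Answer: $- \frac{385668577}{954} \approx -4.0427 \cdot 10^{5}$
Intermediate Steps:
$F{\left(J \right)} = \frac{6911}{954}$ ($F{\left(J \right)} = 199 \cdot \frac{1}{212} - - \frac{227}{36} = \frac{199}{212} + \frac{227}{36} = \frac{6911}{954}$)
$-404272 + F{\left(657 \right)} = -404272 + \frac{6911}{954} = - \frac{385668577}{954}$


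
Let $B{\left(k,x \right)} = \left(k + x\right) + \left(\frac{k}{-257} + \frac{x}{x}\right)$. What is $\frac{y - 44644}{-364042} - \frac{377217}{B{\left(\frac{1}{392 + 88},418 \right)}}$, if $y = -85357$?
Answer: $- \frac{529169529439217}{588019932626} \approx -899.92$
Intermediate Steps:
$B{\left(k,x \right)} = 1 + x + \frac{256 k}{257}$ ($B{\left(k,x \right)} = \left(k + x\right) + \left(k \left(- \frac{1}{257}\right) + 1\right) = \left(k + x\right) - \left(-1 + \frac{k}{257}\right) = 1 + x + \frac{256 k}{257}$)
$\frac{y - 44644}{-364042} - \frac{377217}{B{\left(\frac{1}{392 + 88},418 \right)}} = \frac{-85357 - 44644}{-364042} - \frac{377217}{1 + 418 + \frac{256}{257 \left(392 + 88\right)}} = \left(-85357 - 44644\right) \left(- \frac{1}{364042}\right) - \frac{377217}{1 + 418 + \frac{256}{257 \cdot 480}} = \left(-130001\right) \left(- \frac{1}{364042}\right) - \frac{377217}{1 + 418 + \frac{256}{257} \cdot \frac{1}{480}} = \frac{130001}{364042} - \frac{377217}{1 + 418 + \frac{8}{3855}} = \frac{130001}{364042} - \frac{377217}{\frac{1615253}{3855}} = \frac{130001}{364042} - \frac{1454171535}{1615253} = - \frac{529169529439217}{588019932626}$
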